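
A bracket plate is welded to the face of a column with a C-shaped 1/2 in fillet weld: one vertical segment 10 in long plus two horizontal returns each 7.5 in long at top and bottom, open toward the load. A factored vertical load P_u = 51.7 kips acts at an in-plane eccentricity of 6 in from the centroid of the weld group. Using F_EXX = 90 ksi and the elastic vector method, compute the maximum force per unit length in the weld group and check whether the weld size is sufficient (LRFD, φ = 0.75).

Total weld length L_w = 25 in. Treat welds as unit-width lines.
Centroid: x̄ = 2×7.5×3.75 / 25 = 2.25 in from the vertical weld.
Polar moment about centroid: J = I_x + I_y = [10³/12 + 2×7.5×5²] + [10×2.25² + 2(7.5³/12 + 7.5×1.5²)] = 613 in³.
Direct shear f_v = P/L_w = 51.7 / 25 = 2.068 kip/in (vertical).
Torsion M = P·e = 51.7 × 6 = 310.2 kip·in.
Critical point at (x, y) = (5.25, 5) from centroid. f_tx = M·y/J = 2.53 kip/in; f_ty = M·x/J = 2.657 kip/in.
Resultant f_max = √[f_tx² + (f_v + f_ty)²] = √[2.53² + (2.068 + 2.657)²] = 5.359 kip/in.
Capacity per unit length: φr_n = 0.75 × 0.6 × 90 × (0.707 × 0.5) = 14.32 kip/in.
5.359 ≤ 14.32 → adequate.

f_max ≈ 5.36 kip/in; adequate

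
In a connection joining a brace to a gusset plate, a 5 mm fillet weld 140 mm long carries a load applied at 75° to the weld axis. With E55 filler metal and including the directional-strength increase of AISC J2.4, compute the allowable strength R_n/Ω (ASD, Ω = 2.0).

E55XX → F_EXX = 550 MPa.
t_e = 0.707 × 5 = 3.535 mm; A_we = 3.535 × 140 = 494.9 mm².
Directional factor: 1.0 + 0.5 sin^1.5(75°) = 1.475.
F_nw = 0.6 × 550 × 1.475 = 486.6 MPa.
R_n/Ω = (486.6 × 494.9) / 2.0 × 10⁻³ = 120.4 kN.

R_n/Ω ≈ 120 kN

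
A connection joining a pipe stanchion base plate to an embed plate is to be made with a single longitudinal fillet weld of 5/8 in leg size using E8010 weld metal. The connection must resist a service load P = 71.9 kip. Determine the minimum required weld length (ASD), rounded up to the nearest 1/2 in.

E80XX → F_EXX = 80 ksi.
Throat t_e = 0.707 × 0.625 = 0.4419 in.
r_n/Ω = (0.6 × 80 × 0.4419) / 2.0 = 10.6 kip/in.
L_req = P / (r_n/Ω) = 71.9 / 10.6 = 6.78 in total.
Round up → use L = 7 in.

L = 7 in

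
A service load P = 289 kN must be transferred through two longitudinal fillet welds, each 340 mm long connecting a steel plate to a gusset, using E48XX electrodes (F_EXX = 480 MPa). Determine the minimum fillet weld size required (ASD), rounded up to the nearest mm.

w = 5 mm

Total weld length L = 680 mm.
Required throat t_e = P × Ω / (0.6 F_EXX × L) = 289 × 2.0 / (0.6 × 480 × 680 × 10⁻³) = 2.951 mm.
Required leg w = t_e / 0.707 = 4.175 mm → use 5 mm.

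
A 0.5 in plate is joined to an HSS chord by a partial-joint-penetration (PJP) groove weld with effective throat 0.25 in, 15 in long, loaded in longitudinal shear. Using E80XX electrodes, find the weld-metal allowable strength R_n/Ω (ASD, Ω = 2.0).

R_n/Ω ≈ 90 kips

E80XX → F_EXX = 80 ksi.
Effective throat (given) t_e = 0.25 in.
A_we = 0.25 × 15 = 3.75 in².
F_nw = 0.6 F_EXX = 48 ksi.
R_n/Ω = (48 × 3.75) / 2.0 = 90 kips.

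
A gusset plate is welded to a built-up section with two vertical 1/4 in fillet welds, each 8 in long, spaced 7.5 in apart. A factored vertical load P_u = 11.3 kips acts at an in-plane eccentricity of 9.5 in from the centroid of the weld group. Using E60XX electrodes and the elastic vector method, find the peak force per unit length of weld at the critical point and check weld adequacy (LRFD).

E60XX → F_EXX = 60 ksi.
Total weld length L_w = 16 in. Treat welds as unit-width lines.
Polar moment about centroid: J = 2[d³/12 + d(b/2)²] = 2[8³/12 + 8×3.75²] = 310.3 in³.
Direct shear f_v = P/L_w = 11.3 / 16 = 0.7063 kip/in (vertical).
Torsion M = P·e = 11.3 × 9.5 = 107.35 kip·in.
Critical point at (x, y) = (3.75, 4) from centroid. f_tx = M·y/J = 1.384 kip/in; f_ty = M·x/J = 1.297 kip/in.
Resultant f_max = √[f_tx² + (f_v + f_ty)²] = √[1.384² + (0.7063 + 1.297)²] = 2.435 kip/in.
Capacity per unit length: φr_n = 0.75 × 0.6 × 60 × (0.707 × 0.25) = 4.772 kip/in.
2.435 ≤ 4.772 → adequate.

f_max ≈ 2.43 kip/in; adequate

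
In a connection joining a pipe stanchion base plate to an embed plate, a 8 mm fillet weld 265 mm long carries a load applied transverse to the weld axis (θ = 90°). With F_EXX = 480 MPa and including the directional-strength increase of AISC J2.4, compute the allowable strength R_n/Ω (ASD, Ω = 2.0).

t_e = 0.707 × 8 = 5.656 mm; A_we = 5.656 × 265 = 1499 mm².
Directional factor: 1.0 + 0.5 sin^1.5(90°) = 1.5.
F_nw = 0.6 × 480 × 1.5 = 432 MPa.
R_n/Ω = (432 × 1499) / 2.0 × 10⁻³ = 323.7 kN.

R_n/Ω ≈ 324 kN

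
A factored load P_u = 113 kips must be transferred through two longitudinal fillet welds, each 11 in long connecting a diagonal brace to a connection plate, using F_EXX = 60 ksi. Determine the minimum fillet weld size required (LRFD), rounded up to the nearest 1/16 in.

w = 5/16 in

Total weld length L = 22 in.
Required throat t_e = P_u / (φ × 0.6 F_EXX × L) = 113 / (0.75 × 0.6 × 60 × 22) = 0.1902 in.
Required leg w = t_e / 0.707 = 0.2691 in → use 5/16 in.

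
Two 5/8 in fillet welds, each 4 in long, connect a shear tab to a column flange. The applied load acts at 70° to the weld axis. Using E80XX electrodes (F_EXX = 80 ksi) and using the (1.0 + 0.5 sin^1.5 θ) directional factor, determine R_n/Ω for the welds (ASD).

t_e = 0.707 × 0.625 = 0.4419 in; A_we = 0.4419 × 8 = 3.535 in².
Directional factor: 1.0 + 0.5 sin^1.5(70°) = 1.455.
F_nw = 0.6 × 80 × 1.455 = 69.86 ksi.
R_n/Ω = (69.86 × 3.535) / 2.0 = 123.5 kips.

R_n/Ω ≈ 123 kips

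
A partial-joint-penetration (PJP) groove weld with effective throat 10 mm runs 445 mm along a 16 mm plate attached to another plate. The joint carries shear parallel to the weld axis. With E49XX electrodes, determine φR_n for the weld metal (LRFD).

φR_n ≈ 981 kN

E49XX → F_EXX = 490 MPa.
Effective throat (given) t_e = 10 mm.
A_we = 10 × 445 = 4450 mm².
F_nw = 0.6 F_EXX = 294 MPa.
φR_n = 0.75 × 294 × 4450 × 10⁻³ = 981.2 kN.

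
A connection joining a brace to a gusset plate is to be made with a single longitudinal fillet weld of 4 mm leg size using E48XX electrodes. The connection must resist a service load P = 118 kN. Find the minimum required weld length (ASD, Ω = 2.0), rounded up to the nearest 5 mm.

L = 290 mm

E48XX → F_EXX = 480 MPa.
Throat t_e = 0.707 × 4 = 2.828 mm.
r_n/Ω = (0.6 × 480 × 2.828) / 2.0 = 407.2 N/mm = 0.4072 kN/mm.
L_req = P / (r_n/Ω) = 118 / 0.4072 = 289.8 mm total.
Round up → use L = 290 mm.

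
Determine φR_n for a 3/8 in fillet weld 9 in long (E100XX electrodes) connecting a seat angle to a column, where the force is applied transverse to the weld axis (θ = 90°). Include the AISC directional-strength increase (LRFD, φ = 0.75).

E100XX → F_EXX = 100 ksi.
t_e = 0.707 × 0.375 = 0.2651 in; A_we = 0.2651 × 9 = 2.386 in².
Directional factor: 1.0 + 0.5 sin^1.5(90°) = 1.5.
F_nw = 0.6 × 100 × 1.5 = 90 ksi.
φR_n = 0.75 × 90 × 2.386 = 161.1 kips.

φR_n ≈ 161 kips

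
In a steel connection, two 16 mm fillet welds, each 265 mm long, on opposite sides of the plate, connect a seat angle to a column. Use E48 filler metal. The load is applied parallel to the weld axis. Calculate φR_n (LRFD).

φR_n ≈ 1290 kN

E48XX → F_EXX = 480 MPa.
Effective throat t_e = 0.707 × 16 = 11.31 mm.
Total length L = 530 mm; A_we = 11.31 × 530 = 5995 mm².
F_nw = 0.6 F_EXX = 0.6 × 480 = 288 MPa.
φR_n = 0.75 × 288 × 5995 × 10⁻³ = 1295 kN.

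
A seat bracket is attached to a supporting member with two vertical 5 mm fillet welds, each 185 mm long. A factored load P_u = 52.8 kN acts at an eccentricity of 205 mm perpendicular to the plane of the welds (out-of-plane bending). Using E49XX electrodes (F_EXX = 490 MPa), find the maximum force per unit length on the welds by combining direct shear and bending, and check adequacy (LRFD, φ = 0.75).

L_w = 2 × 185 = 370 mm; section modulus (unit throat) S = 2 × L²/6 = 11410 mm².
Direct shear f_v = P/L_w = 52.8×10³/370 = 142.7 N/mm.
Moment M = P × e = 52.8×10³ × 205 = 10824000 N·mm; bending f_b = M/S = 948.8 N/mm.
f_max = √(f_v² + f_b²) = √(142.7² + 948.8²) = 959.5 N/mm.
φr_n = 0.75 × 0.6 × 490 × (0.707 × 5) = 779.5 N/mm → NOT adequate.

f_max ≈ 959 N/mm; NOT adequate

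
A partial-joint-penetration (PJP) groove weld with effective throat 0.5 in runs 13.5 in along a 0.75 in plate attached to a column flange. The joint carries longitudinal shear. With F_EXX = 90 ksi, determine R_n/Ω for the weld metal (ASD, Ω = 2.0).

R_n/Ω ≈ 182 kips

Effective throat (given) t_e = 0.5 in.
A_we = 0.5 × 13.5 = 6.75 in².
F_nw = 0.6 F_EXX = 54 ksi.
R_n/Ω = (54 × 6.75) / 2.0 = 182.2 kips.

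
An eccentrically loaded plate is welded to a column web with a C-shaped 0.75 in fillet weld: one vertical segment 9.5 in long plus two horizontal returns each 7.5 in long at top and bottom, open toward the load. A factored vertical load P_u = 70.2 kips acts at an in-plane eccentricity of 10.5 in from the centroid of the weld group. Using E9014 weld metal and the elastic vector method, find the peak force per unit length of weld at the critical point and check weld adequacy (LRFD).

f_max ≈ 11.5 kip/in; adequate

E90XX → F_EXX = 90 ksi.
Total weld length L_w = 24.5 in. Treat welds as unit-width lines.
Centroid: x̄ = 2×7.5×3.75 / 24.5 = 2.296 in from the vertical weld.
Polar moment about centroid: J = I_x + I_y = [9.5³/12 + 2×7.5×4.75²] + [9.5×2.296² + 2(7.5³/12 + 7.5×1.454²)] = 562 in³.
Direct shear f_v = P/L_w = 70.2 / 24.5 = 2.865 kip/in (vertical).
Torsion M = P·e = 70.2 × 10.5 = 737.1 kip·in.
Critical point at (x, y) = (5.204, 4.75) from centroid. f_tx = M·y/J = 6.23 kip/in; f_ty = M·x/J = 6.826 kip/in.
Resultant f_max = √[f_tx² + (f_v + f_ty)²] = √[6.23² + (2.865 + 6.826)²] = 11.52 kip/in.
Capacity per unit length: φr_n = 0.75 × 0.6 × 90 × (0.707 × 0.75) = 21.48 kip/in.
11.52 ≤ 21.48 → adequate.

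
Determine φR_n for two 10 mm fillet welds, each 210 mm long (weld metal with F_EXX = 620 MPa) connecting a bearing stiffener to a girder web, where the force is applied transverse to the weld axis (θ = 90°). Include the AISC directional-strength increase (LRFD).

φR_n ≈ 1240 kN

t_e = 0.707 × 10 = 7.07 mm; A_we = 7.07 × 420 = 2969 mm².
Directional factor: 1.0 + 0.5 sin^1.5(90°) = 1.5.
F_nw = 0.6 × 620 × 1.5 = 558 MPa.
φR_n = 0.75 × 558 × 2969 × 10⁻³ = 1243 kN.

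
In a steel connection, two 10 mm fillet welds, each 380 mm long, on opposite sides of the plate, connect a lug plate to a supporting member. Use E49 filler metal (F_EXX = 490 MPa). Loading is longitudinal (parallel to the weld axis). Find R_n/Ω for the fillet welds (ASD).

R_n/Ω ≈ 790 kN

Effective throat t_e = 0.707 × 10 = 7.07 mm.
Total length L = 760 mm; A_we = 7.07 × 760 = 5373 mm².
F_nw = 0.6 F_EXX = 0.6 × 490 = 294 MPa.
R_n = 294 × 5373 × 10⁻³ = 1580 kN; R_n/Ω = 1580/2.0 = 789.9 kN.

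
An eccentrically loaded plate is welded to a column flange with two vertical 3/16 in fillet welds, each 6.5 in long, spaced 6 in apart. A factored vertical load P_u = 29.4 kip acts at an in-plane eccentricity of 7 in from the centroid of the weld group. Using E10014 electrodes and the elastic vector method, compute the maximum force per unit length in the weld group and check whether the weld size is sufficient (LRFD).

f_max ≈ 7.32 kip/in; NOT adequate

E100XX → F_EXX = 100 ksi.
Total weld length L_w = 13 in. Treat welds as unit-width lines.
Polar moment about centroid: J = 2[d³/12 + d(b/2)²] = 2[6.5³/12 + 6.5×3²] = 162.8 in³.
Direct shear f_v = P/L_w = 29.4 / 13 = 2.262 kip/in (vertical).
Torsion M = P·e = 29.4 × 7 = 205.8 kip·in.
Critical point at (x, y) = (3, 3.25) from centroid. f_tx = M·y/J = 4.109 kip/in; f_ty = M·x/J = 3.793 kip/in.
Resultant f_max = √[f_tx² + (f_v + f_ty)²] = √[4.109² + (2.262 + 3.793)²] = 7.317 kip/in.
Capacity per unit length: φr_n = 0.75 × 0.6 × 100 × (0.707 × 0.1875) = 5.965 kip/in.
7.317 > 5.965 → NOT adequate.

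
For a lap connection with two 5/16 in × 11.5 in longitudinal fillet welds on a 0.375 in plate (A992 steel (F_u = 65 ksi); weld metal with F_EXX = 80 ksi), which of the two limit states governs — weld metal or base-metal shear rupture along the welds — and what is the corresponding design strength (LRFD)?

t_e = 0.707 × 0.3125 = 0.2209 in; L = 23 in.
Weld metal: φR_n = 0.75 × 0.6 × 80 × 0.2209 × 23 = 182.9 kip.
Base metal (shear rupture): φR_n = 0.75 × 0.6 × 65 × 0.375 × 23 = 252.3 kip.
Governing: weld metal.

φR_n ≈ 183 kip (weld metal governs)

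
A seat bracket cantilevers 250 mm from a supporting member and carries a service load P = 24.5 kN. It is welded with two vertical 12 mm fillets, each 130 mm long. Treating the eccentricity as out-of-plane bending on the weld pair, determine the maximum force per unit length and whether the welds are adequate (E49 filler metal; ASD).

E49XX → F_EXX = 490 MPa.
L_w = 2 × 130 = 260 mm; section modulus (unit throat) S = 2 × L²/6 = 5633 mm².
Direct shear f_v = P/L_w = 24.5×10³/260 = 94.23 N/mm.
Moment M = P × e = 24.5×10³ × 250 = 6125000 N·mm; bending f_b = M/S = 1087 N/mm.
f_max = √(f_v² + f_b²) = √(94.23² + 1087²) = 1091 N/mm.
r_n/Ω = (1/2.0) × 0.6 × 490 × (0.707 × 12) = 1247 N/mm → adequate.

f_max ≈ 1090 N/mm; adequate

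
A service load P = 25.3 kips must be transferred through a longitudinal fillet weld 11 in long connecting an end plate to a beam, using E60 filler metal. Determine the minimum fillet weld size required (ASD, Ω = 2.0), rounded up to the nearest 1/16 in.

E60XX → F_EXX = 60 ksi.
Total weld length L = 11 in.
Required throat t_e = P × Ω / (0.6 F_EXX × L) = 25.3 × 2.0 / (0.6 × 60 × 11) = 0.1278 in.
Required leg w = t_e / 0.707 = 0.1807 in → use 3/16 in.

w = 3/16 in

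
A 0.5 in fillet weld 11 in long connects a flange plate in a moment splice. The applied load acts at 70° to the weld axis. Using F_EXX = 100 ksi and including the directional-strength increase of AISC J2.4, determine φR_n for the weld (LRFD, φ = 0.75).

φR_n ≈ 255 kip

t_e = 0.707 × 0.5 = 0.3535 in; A_we = 0.3535 × 11 = 3.888 in².
Directional factor: 1.0 + 0.5 sin^1.5(70°) = 1.455.
F_nw = 0.6 × 100 × 1.455 = 87.33 ksi.
φR_n = 0.75 × 87.33 × 3.888 = 254.7 kip.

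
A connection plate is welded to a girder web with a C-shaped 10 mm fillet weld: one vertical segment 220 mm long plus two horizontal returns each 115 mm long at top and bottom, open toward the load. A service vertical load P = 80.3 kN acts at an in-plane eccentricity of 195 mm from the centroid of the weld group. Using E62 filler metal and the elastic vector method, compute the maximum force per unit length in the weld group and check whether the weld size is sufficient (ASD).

f_max ≈ 634 N/mm; adequate

E62XX → F_EXX = 620 MPa.
Total weld length L_w = 450 mm. Treat welds as unit-width lines.
Centroid: x̄ = 2×115×57.5 / 450 = 29.39 mm from the vertical weld.
Polar moment about centroid: J = I_x + I_y = [220³/12 + 2×115×110²] + [220×29.39² + 2(115³/12 + 115×28.11²)] = 4296000 mm³.
Direct shear f_v = P/L_w = 80.3×10³ / 450 = 178.4 N/mm (vertical).
Torsion M = P·e = 80.3×10³ × 195 = 15658000 N·mm.
Critical point at (x, y) = (85.61, 110) from centroid. f_tx = M·y/J = 401 N/mm; f_ty = M·x/J = 312.1 N/mm.
Resultant f_max = √[f_tx² + (f_v + f_ty)²] = √[401² + (178.4 + 312.1)²] = 633.6 N/mm.
Capacity per unit length: r_n/Ω = (1/2.0) × 0.6 × 620 × (0.707 × 10) = 1315 N/mm.
633.6 ≤ 1315 → adequate.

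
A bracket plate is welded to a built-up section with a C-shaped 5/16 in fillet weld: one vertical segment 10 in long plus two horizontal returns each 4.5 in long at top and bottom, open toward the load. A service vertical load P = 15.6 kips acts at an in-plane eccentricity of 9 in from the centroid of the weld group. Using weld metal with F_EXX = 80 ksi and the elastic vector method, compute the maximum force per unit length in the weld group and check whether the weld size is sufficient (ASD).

f_max ≈ 2.99 kip/in; adequate

Total weld length L_w = 19 in. Treat welds as unit-width lines.
Centroid: x̄ = 2×4.5×2.25 / 19 = 1.066 in from the vertical weld.
Polar moment about centroid: J = I_x + I_y = [10³/12 + 2×4.5×5²] + [10×1.066² + 2(4.5³/12 + 4.5×1.184²)] = 347.5 in³.
Direct shear f_v = P/L_w = 15.6 / 19 = 0.8211 kip/in (vertical).
Torsion M = P·e = 15.6 × 9 = 140.4 kip·in.
Critical point at (x, y) = (3.434, 5) from centroid. f_tx = M·y/J = 2.02 kip/in; f_ty = M·x/J = 1.388 kip/in.
Resultant f_max = √[f_tx² + (f_v + f_ty)²] = √[2.02² + (0.8211 + 1.388)²] = 2.993 kip/in.
Capacity per unit length: r_n/Ω = (1/2.0) × 0.6 × 80 × (0.707 × 0.3125) = 5.302 kip/in.
2.993 ≤ 5.302 → adequate.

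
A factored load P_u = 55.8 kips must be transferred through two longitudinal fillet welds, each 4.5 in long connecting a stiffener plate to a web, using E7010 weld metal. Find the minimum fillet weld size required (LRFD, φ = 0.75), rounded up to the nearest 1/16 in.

E70XX → F_EXX = 70 ksi.
Total weld length L = 9 in.
Required throat t_e = P_u / (φ × 0.6 F_EXX × L) = 55.8 / (0.75 × 0.6 × 70 × 9) = 0.1968 in.
Required leg w = t_e / 0.707 = 0.2784 in → use 5/16 in.

w = 5/16 in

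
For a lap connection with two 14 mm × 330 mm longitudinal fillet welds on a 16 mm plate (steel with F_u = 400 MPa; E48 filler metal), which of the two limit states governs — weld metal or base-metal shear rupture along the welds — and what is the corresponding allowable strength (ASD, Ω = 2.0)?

E48XX → F_EXX = 480 MPa.
t_e = 0.707 × 14 = 9.898 mm; L = 660 mm.
Weld metal: R_n/Ω = (1/2.0) × 0.6 × 480 × 9.898 × 660 × 10⁻³ = 940.7 kN.
Base metal (shear rupture): R_n/Ω = (1/2.0) × 0.6 × 400 × 16 × 660 × 10⁻³ = 1267 kN.
Governing: weld metal.

R_n/Ω ≈ 941 kN (weld metal governs)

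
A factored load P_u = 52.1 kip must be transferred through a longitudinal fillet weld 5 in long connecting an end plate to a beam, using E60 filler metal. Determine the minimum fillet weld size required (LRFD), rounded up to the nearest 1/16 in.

w = 9/16 in

E60XX → F_EXX = 60 ksi.
Total weld length L = 5 in.
Required throat t_e = P_u / (φ × 0.6 F_EXX × L) = 52.1 / (0.75 × 0.6 × 60 × 5) = 0.3859 in.
Required leg w = t_e / 0.707 = 0.5459 in → use 9/16 in.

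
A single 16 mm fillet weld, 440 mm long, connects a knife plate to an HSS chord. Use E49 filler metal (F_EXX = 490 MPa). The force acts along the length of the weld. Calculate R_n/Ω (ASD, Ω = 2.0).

Effective throat t_e = 0.707 × 16 = 11.31 mm.
Total length L = 440 mm; A_we = 11.31 × 440 = 4977 mm².
F_nw = 0.6 F_EXX = 0.6 × 490 = 294 MPa.
R_n = 294 × 4977 × 10⁻³ = 1463 kN; R_n/Ω = 1463/2.0 = 731.7 kN.

R_n/Ω ≈ 732 kN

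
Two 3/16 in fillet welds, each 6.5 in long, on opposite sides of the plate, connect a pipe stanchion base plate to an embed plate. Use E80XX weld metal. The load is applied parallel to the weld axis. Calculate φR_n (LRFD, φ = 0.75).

E80XX → F_EXX = 80 ksi.
Effective throat t_e = 0.707 × 0.1875 = 0.1326 in.
Total length L = 13 in; A_we = 0.1326 × 13 = 1.723 in².
F_nw = 0.6 F_EXX = 0.6 × 80 = 48 ksi.
φR_n = 0.75 × 48 × 1.723 = 62.04 kips.

φR_n ≈ 62 kips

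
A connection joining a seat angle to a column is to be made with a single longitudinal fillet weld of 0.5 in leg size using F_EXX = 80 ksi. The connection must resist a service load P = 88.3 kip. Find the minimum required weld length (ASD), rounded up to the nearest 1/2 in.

Throat t_e = 0.707 × 0.5 = 0.3535 in.
r_n/Ω = (0.6 × 80 × 0.3535) / 2.0 = 8.484 kip/in.
L_req = P / (r_n/Ω) = 88.3 / 8.484 = 10.41 in total.
Round up → use L = 10.5 in.

L = 10.5 in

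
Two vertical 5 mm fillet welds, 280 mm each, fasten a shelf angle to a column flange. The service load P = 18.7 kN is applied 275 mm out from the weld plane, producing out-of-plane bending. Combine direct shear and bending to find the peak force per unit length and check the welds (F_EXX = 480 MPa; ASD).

L_w = 2 × 280 = 560 mm; section modulus (unit throat) S = 2 × L²/6 = 26130 mm².
Direct shear f_v = P/L_w = 18.7×10³/560 = 33.39 N/mm.
Moment M = P × e = 18.7×10³ × 275 = 5142500 N·mm; bending f_b = M/S = 196.8 N/mm.
f_max = √(f_v² + f_b²) = √(33.39² + 196.8²) = 199.6 N/mm.
r_n/Ω = (1/2.0) × 0.6 × 480 × (0.707 × 5) = 509 N/mm → adequate.

f_max ≈ 200 N/mm; adequate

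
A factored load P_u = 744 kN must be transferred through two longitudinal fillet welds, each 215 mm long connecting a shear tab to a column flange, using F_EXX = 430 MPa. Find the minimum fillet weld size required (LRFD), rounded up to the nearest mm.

w = 13 mm

Total weld length L = 430 mm.
Required throat t_e = P_u / (φ × 0.6 F_EXX × L) = 744 / (0.75 × 0.6 × 430 × 430 × 10⁻³) = 8.942 mm.
Required leg w = t_e / 0.707 = 12.65 mm → use 13 mm.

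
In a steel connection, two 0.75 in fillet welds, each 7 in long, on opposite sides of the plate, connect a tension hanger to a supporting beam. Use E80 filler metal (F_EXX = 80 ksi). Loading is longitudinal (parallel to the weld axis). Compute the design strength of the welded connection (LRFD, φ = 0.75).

φR_n ≈ 267 kips

Effective throat t_e = 0.707 × 0.75 = 0.5302 in.
Total length L = 14 in; A_we = 0.5302 × 14 = 7.423 in².
F_nw = 0.6 F_EXX = 0.6 × 80 = 48 ksi.
φR_n = 0.75 × 48 × 7.423 = 267.2 kips.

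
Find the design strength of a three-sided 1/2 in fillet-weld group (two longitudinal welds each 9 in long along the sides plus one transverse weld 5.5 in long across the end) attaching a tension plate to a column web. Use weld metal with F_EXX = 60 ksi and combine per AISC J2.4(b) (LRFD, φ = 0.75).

φR_n ≈ 225 kips

t_e = 0.707 × 0.5 = 0.3535 in.
R_nwl = 0.6 × 60 × 0.3535 × 18 = 229.1 kips (longitudinal, 2 welds).
R_nwt = 0.6 × 60 × 0.3535 × 5.5 = 69.99 kips (transverse, base value).
(i) R_nwl + R_nwt = 299.1 kips; (ii) 0.85 R_nwl + 1.5 R_nwt = 299.7 kips.
R_n = max = 299.7 kips [governs: (ii)]; φR_n = 224.8 kips.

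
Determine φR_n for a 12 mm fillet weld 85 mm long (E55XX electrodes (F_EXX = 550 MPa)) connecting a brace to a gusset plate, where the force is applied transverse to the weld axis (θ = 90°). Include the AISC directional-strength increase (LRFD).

φR_n ≈ 268 kN

t_e = 0.707 × 12 = 8.484 mm; A_we = 8.484 × 85 = 721.1 mm².
Directional factor: 1.0 + 0.5 sin^1.5(90°) = 1.5.
F_nw = 0.6 × 550 × 1.5 = 495 MPa.
φR_n = 0.75 × 495 × 721.1 × 10⁻³ = 267.7 kN.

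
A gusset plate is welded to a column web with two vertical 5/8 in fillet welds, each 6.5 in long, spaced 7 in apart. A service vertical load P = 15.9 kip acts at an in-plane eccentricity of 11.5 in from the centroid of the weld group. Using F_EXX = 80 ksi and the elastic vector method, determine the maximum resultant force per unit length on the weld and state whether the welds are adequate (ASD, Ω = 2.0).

Total weld length L_w = 13 in. Treat welds as unit-width lines.
Polar moment about centroid: J = 2[d³/12 + d(b/2)²] = 2[6.5³/12 + 6.5×3.5²] = 205 in³.
Direct shear f_v = P/L_w = 15.9 / 13 = 1.223 kip/in (vertical).
Torsion M = P·e = 15.9 × 11.5 = 182.85 kip·in.
Critical point at (x, y) = (3.5, 3.25) from centroid. f_tx = M·y/J = 2.899 kip/in; f_ty = M·x/J = 3.122 kip/in.
Resultant f_max = √[f_tx² + (f_v + f_ty)²] = √[2.899² + (1.223 + 3.122)²] = 5.223 kip/in.
Capacity per unit length: r_n/Ω = (1/2.0) × 0.6 × 80 × (0.707 × 0.625) = 10.6 kip/in.
5.223 ≤ 10.6 → adequate.

f_max ≈ 5.22 kip/in; adequate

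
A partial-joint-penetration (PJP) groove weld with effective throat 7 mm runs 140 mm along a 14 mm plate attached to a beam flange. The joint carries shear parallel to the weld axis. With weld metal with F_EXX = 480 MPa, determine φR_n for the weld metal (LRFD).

Effective throat (given) t_e = 7 mm.
A_we = 7 × 140 = 980 mm².
F_nw = 0.6 F_EXX = 288 MPa.
φR_n = 0.75 × 288 × 980 × 10⁻³ = 211.7 kN.

φR_n ≈ 212 kN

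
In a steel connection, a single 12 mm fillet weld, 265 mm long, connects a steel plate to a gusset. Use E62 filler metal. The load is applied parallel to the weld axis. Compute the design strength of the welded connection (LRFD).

E62XX → F_EXX = 620 MPa.
Effective throat t_e = 0.707 × 12 = 8.484 mm.
Total length L = 265 mm; A_we = 8.484 × 265 = 2248 mm².
F_nw = 0.6 F_EXX = 0.6 × 620 = 372 MPa.
φR_n = 0.75 × 372 × 2248 × 10⁻³ = 627.3 kN.

φR_n ≈ 627 kN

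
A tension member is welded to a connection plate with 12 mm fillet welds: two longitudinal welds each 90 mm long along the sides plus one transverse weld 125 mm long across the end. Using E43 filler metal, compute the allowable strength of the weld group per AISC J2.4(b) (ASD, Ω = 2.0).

E43XX → F_EXX = 430 MPa.
t_e = 0.707 × 12 = 8.484 mm.
R_nwl = 0.6 × 430 × 8.484 × 180 × 10⁻³ = 394 kN (longitudinal, 2 welds).
R_nwt = 0.6 × 430 × 8.484 × 125 × 10⁻³ = 273.6 kN (transverse, base value).
(i) R_nwl + R_nwt = 667.6 kN; (ii) 0.85 R_nwl + 1.5 R_nwt = 745.3 kN.
R_n = max = 745.3 kN [governs: (ii)]; R_n/Ω = 372.7 kN.

R_n/Ω ≈ 373 kN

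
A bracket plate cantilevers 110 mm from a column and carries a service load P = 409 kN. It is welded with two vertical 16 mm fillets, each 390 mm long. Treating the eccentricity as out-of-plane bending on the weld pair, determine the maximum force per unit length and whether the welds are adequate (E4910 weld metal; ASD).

E49XX → F_EXX = 490 MPa.
L_w = 2 × 390 = 780 mm; section modulus (unit throat) S = 2 × L²/6 = 50700 mm².
Direct shear f_v = P/L_w = 409×10³/780 = 524.4 N/mm.
Moment M = P × e = 409×10³ × 110 = 44990000 N·mm; bending f_b = M/S = 887.4 N/mm.
f_max = √(f_v² + f_b²) = √(524.4² + 887.4²) = 1031 N/mm.
r_n/Ω = (1/2.0) × 0.6 × 490 × (0.707 × 16) = 1663 N/mm → adequate.

f_max ≈ 1030 N/mm; adequate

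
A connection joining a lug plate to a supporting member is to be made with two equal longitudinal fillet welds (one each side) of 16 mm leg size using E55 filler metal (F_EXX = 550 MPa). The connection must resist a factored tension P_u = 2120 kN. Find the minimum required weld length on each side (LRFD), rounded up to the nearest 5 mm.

Throat t_e = 0.707 × 16 = 11.31 mm.
φr_n = 0.75 × 0.6 × 550 × 11.31 × 10⁻³ = 2.8 kN/mm.
L_req = P_u / φr_n = 2120 / 2.8 = 757.2 mm total.
Per side: 757.2 / 2 = 378.6 mm.
Round up → use L = 380 mm on each side.

L = 380 mm on each side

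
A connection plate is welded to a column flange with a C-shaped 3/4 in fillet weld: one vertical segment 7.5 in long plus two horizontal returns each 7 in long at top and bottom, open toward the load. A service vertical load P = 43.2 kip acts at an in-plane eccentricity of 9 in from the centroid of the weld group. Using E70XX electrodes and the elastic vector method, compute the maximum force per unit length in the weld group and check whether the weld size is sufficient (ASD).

E70XX → F_EXX = 70 ksi.
Total weld length L_w = 21.5 in. Treat welds as unit-width lines.
Centroid: x̄ = 2×7×3.5 / 21.5 = 2.279 in from the vertical weld.
Polar moment about centroid: J = I_x + I_y = [7.5³/12 + 2×7×3.75²] + [7.5×2.279² + 2(7³/12 + 7×1.221²)] = 349 in³.
Direct shear f_v = P/L_w = 43.2 / 21.5 = 2.009 kip/in (vertical).
Torsion M = P·e = 43.2 × 9 = 388.8 kip·in.
Critical point at (x, y) = (4.721, 3.75) from centroid. f_tx = M·y/J = 4.177 kip/in; f_ty = M·x/J = 5.259 kip/in.
Resultant f_max = √[f_tx² + (f_v + f_ty)²] = √[4.177² + (2.009 + 5.259)²] = 8.383 kip/in.
Capacity per unit length: r_n/Ω = (1/2.0) × 0.6 × 70 × (0.707 × 0.75) = 11.14 kip/in.
8.383 ≤ 11.14 → adequate.

f_max ≈ 8.38 kip/in; adequate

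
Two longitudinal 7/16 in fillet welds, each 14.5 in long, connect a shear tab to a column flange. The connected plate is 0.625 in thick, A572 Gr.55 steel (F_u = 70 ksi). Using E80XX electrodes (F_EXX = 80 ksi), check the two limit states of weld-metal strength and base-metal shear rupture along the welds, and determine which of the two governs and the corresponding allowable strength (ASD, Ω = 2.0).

R_n/Ω ≈ 215 kips (weld metal governs)

t_e = 0.707 × 0.4375 = 0.3093 in; L = 29 in.
Weld metal: R_n/Ω = (1/2.0) × 0.6 × 80 × 0.3093 × 29 = 215.3 kips.
Base metal (shear rupture): R_n/Ω = (1/2.0) × 0.6 × 70 × 0.625 × 29 = 380.6 kips.
Governing: weld metal.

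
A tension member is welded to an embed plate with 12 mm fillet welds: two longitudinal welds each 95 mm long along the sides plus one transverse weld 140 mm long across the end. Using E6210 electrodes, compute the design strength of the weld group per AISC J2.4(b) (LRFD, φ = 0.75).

E62XX → F_EXX = 620 MPa.
t_e = 0.707 × 12 = 8.484 mm.
R_nwl = 0.6 × 620 × 8.484 × 190 × 10⁻³ = 599.6 kN (longitudinal, 2 welds).
R_nwt = 0.6 × 620 × 8.484 × 140 × 10⁻³ = 441.8 kN (transverse, base value).
(i) R_nwl + R_nwt = 1041 kN; (ii) 0.85 R_nwl + 1.5 R_nwt = 1172 kN.
R_n = max = 1172 kN [governs: (ii)]; φR_n = 879.4 kN.

φR_n ≈ 879 kN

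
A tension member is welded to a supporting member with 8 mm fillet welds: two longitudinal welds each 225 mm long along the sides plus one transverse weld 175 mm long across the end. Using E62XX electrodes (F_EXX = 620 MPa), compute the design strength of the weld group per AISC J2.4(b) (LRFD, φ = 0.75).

φR_n ≈ 1020 kN

t_e = 0.707 × 8 = 5.656 mm.
R_nwl = 0.6 × 620 × 5.656 × 450 × 10⁻³ = 946.8 kN (longitudinal, 2 welds).
R_nwt = 0.6 × 620 × 5.656 × 175 × 10⁻³ = 368.2 kN (transverse, base value).
(i) R_nwl + R_nwt = 1315 kN; (ii) 0.85 R_nwl + 1.5 R_nwt = 1357 kN.
R_n = max = 1357 kN [governs: (ii)]; φR_n = 1018 kN.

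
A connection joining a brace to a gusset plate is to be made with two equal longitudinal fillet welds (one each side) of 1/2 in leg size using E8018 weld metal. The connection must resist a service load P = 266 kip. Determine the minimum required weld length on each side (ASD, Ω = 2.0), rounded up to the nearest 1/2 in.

L = 16 in on each side

E80XX → F_EXX = 80 ksi.
Throat t_e = 0.707 × 0.5 = 0.3535 in.
r_n/Ω = (0.6 × 80 × 0.3535) / 2.0 = 8.484 kip/in.
L_req = P / (r_n/Ω) = 266 / 8.484 = 31.35 in total.
Per side: 31.35 / 2 = 15.68 in.
Round up → use L = 16 in on each side.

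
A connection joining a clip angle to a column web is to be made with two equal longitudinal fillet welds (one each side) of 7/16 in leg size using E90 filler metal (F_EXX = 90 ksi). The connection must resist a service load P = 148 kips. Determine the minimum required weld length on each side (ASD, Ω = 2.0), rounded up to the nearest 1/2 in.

L = 9 in on each side

Throat t_e = 0.707 × 0.4375 = 0.3093 in.
r_n/Ω = (0.6 × 90 × 0.3093) / 2.0 = 8.351 kip/in.
L_req = P / (r_n/Ω) = 148 / 8.351 = 17.72 in total.
Per side: 17.72 / 2 = 8.861 in.
Round up → use L = 9 in on each side.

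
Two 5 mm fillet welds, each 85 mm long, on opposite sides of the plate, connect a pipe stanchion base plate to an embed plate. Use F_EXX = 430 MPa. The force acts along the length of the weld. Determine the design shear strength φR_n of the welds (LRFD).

φR_n ≈ 116 kN

Effective throat t_e = 0.707 × 5 = 3.535 mm.
Total length L = 170 mm; A_we = 3.535 × 170 = 600.9 mm².
F_nw = 0.6 F_EXX = 0.6 × 430 = 258 MPa.
φR_n = 0.75 × 258 × 600.9 × 10⁻³ = 116.3 kN.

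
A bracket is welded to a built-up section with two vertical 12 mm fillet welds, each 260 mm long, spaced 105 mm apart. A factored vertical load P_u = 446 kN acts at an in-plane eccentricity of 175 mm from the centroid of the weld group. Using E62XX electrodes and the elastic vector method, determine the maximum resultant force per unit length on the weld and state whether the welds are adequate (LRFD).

f_max ≈ 2940 N/mm; NOT adequate

E62XX → F_EXX = 620 MPa.
Total weld length L_w = 520 mm. Treat welds as unit-width lines.
Polar moment about centroid: J = 2[d³/12 + d(b/2)²] = 2[260³/12 + 260×52.5²] = 4363000 mm³.
Direct shear f_v = P/L_w = 446×10³ / 520 = 857.7 N/mm (vertical).
Torsion M = P·e = 446×10³ × 175 = 78050000 N·mm.
Critical point at (x, y) = (52.5, 130) from centroid. f_tx = M·y/J = 2326 N/mm; f_ty = M·x/J = 939.3 N/mm.
Resultant f_max = √[f_tx² + (f_v + f_ty)²] = √[2326² + (857.7 + 939.3)²] = 2939 N/mm.
Capacity per unit length: φr_n = 0.75 × 0.6 × 620 × (0.707 × 12) = 2367 N/mm.
2939 > 2367 → NOT adequate.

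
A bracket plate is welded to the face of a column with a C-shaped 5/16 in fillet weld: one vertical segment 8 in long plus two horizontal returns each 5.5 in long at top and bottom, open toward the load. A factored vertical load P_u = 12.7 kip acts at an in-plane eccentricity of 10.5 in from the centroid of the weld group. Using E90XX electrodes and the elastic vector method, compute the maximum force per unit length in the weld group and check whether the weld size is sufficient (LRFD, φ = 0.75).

f_max ≈ 3.15 kip/in; adequate

E90XX → F_EXX = 90 ksi.
Total weld length L_w = 19 in. Treat welds as unit-width lines.
Centroid: x̄ = 2×5.5×2.75 / 19 = 1.592 in from the vertical weld.
Polar moment about centroid: J = I_x + I_y = [8³/12 + 2×5.5×4²] + [8×1.592² + 2(5.5³/12 + 5.5×1.158²)] = 281.4 in³.
Direct shear f_v = P/L_w = 12.7 / 19 = 0.6684 kip/in (vertical).
Torsion M = P·e = 12.7 × 10.5 = 133.35 kip·in.
Critical point at (x, y) = (3.908, 4) from centroid. f_tx = M·y/J = 1.895 kip/in; f_ty = M·x/J = 1.852 kip/in.
Resultant f_max = √[f_tx² + (f_v + f_ty)²] = √[1.895² + (0.6684 + 1.852)²] = 3.153 kip/in.
Capacity per unit length: φr_n = 0.75 × 0.6 × 90 × (0.707 × 0.3125) = 8.948 kip/in.
3.153 ≤ 8.948 → adequate.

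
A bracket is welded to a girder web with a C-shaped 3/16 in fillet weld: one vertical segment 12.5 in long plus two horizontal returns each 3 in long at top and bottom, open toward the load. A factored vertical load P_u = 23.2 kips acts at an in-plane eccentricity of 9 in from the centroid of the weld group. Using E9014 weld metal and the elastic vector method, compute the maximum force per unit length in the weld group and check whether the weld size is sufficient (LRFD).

f_max ≈ 4.06 kip/in; adequate

E90XX → F_EXX = 90 ksi.
Total weld length L_w = 18.5 in. Treat welds as unit-width lines.
Centroid: x̄ = 2×3×1.5 / 18.5 = 0.4865 in from the vertical weld.
Polar moment about centroid: J = I_x + I_y = [12.5³/12 + 2×3×6.25²] + [12.5×0.4865² + 2(3³/12 + 3×1.014²)] = 410.8 in³.
Direct shear f_v = P/L_w = 23.2 / 18.5 = 1.254 kip/in (vertical).
Torsion M = P·e = 23.2 × 9 = 208.8 kip·in.
Critical point at (x, y) = (2.514, 6.25) from centroid. f_tx = M·y/J = 3.177 kip/in; f_ty = M·x/J = 1.278 kip/in.
Resultant f_max = √[f_tx² + (f_v + f_ty)²] = √[3.177² + (1.254 + 1.278)²] = 4.062 kip/in.
Capacity per unit length: φr_n = 0.75 × 0.6 × 90 × (0.707 × 0.1875) = 5.369 kip/in.
4.062 ≤ 5.369 → adequate.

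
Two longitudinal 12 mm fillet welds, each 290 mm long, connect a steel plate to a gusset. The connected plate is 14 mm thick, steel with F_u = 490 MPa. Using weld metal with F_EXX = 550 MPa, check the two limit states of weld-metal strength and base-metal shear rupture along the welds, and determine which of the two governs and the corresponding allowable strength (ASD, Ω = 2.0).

t_e = 0.707 × 12 = 8.484 mm; L = 580 mm.
Weld metal: R_n/Ω = (1/2.0) × 0.6 × 550 × 8.484 × 580 × 10⁻³ = 811.9 kN.
Base metal (shear rupture): R_n/Ω = (1/2.0) × 0.6 × 490 × 14 × 580 × 10⁻³ = 1194 kN.
Governing: weld metal.

R_n/Ω ≈ 812 kN (weld metal governs)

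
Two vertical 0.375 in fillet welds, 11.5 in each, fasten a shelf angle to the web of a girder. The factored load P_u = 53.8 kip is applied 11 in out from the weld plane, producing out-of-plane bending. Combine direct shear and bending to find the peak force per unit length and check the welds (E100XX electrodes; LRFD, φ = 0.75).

f_max ≈ 13.6 kip/in; NOT adequate

E100XX → F_EXX = 100 ksi.
L_w = 2 × 11.5 = 23 in; section modulus (unit throat) S = 2 × L²/6 = 44.08 in².
Direct shear f_v = P/L_w = 53.8/23 = 2.339 kip/in.
Moment M = P × e = 53.8 × 11 = 591.8 kip·in; bending f_b = M/S = 13.42 kip/in.
f_max = √(f_v² + f_b²) = √(2.339² + 13.42²) = 13.63 kip/in.
φr_n = 0.75 × 0.6 × 100 × (0.707 × 0.375) = 11.93 kip/in → NOT adequate.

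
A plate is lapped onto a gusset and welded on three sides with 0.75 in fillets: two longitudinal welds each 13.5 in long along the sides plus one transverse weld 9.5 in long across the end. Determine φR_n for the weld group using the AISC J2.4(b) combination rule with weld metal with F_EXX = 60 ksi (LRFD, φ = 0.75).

φR_n ≈ 533 kip

t_e = 0.707 × 0.75 = 0.5302 in.
R_nwl = 0.6 × 60 × 0.5302 × 27 = 515.4 kip (longitudinal, 2 welds).
R_nwt = 0.6 × 60 × 0.5302 × 9.5 = 181.3 kip (transverse, base value).
(i) R_nwl + R_nwt = 696.7 kip; (ii) 0.85 R_nwl + 1.5 R_nwt = 710.1 kip.
R_n = max = 710.1 kip [governs: (ii)]; φR_n = 532.6 kip.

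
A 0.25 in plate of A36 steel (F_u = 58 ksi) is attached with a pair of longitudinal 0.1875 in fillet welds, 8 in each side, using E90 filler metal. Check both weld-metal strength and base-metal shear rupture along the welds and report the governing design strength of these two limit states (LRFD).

φR_n ≈ 85.9 kips (weld metal governs)

E90XX → F_EXX = 90 ksi.
t_e = 0.707 × 0.1875 = 0.1326 in; L = 16 in.
Weld metal: φR_n = 0.75 × 0.6 × 90 × 0.1326 × 16 = 85.9 kips.
Base metal (shear rupture): φR_n = 0.75 × 0.6 × 58 × 0.25 × 16 = 104.4 kips.
Governing: weld metal.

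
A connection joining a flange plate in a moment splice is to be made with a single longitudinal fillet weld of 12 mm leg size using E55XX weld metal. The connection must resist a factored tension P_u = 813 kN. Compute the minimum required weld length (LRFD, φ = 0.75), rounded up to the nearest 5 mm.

L = 390 mm

E55XX → F_EXX = 550 MPa.
Throat t_e = 0.707 × 12 = 8.484 mm.
φr_n = 0.75 × 0.6 × 550 × 8.484 × 10⁻³ = 2.1 kN/mm.
L_req = P_u / φr_n = 813 / 2.1 = 387.2 mm total.
Round up → use L = 390 mm.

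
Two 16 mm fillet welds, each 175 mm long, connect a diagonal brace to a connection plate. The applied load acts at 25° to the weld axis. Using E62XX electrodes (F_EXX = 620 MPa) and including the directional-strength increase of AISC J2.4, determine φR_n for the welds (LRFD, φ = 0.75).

φR_n ≈ 1260 kN

t_e = 0.707 × 16 = 11.31 mm; A_we = 11.31 × 350 = 3959 mm².
Directional factor: 1.0 + 0.5 sin^1.5(25°) = 1.137.
F_nw = 0.6 × 620 × 1.137 = 423.1 MPa.
φR_n = 0.75 × 423.1 × 3959 × 10⁻³ = 1256 kN.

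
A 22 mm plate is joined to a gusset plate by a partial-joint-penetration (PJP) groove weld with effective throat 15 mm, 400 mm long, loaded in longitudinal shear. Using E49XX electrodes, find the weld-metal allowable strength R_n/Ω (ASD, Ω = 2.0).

E49XX → F_EXX = 490 MPa.
Effective throat (given) t_e = 15 mm.
A_we = 15 × 400 = 6000 mm².
F_nw = 0.6 F_EXX = 294 MPa.
R_n/Ω = (294 × 6000) / 2.0 × 10⁻³ = 882 kN.

R_n/Ω ≈ 882 kN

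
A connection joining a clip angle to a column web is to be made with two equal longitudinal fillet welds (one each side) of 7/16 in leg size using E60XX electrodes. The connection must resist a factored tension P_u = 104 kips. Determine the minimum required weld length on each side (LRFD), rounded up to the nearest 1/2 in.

L = 6.5 in on each side

E60XX → F_EXX = 60 ksi.
Throat t_e = 0.707 × 0.4375 = 0.3093 in.
φr_n = 0.75 × 0.6 × 60 × 0.3093 = 8.351 kips/in.
L_req = P_u / φr_n = 104 / 8.351 = 12.45 in total.
Per side: 12.45 / 2 = 6.226 in.
Round up → use L = 6.5 in on each side.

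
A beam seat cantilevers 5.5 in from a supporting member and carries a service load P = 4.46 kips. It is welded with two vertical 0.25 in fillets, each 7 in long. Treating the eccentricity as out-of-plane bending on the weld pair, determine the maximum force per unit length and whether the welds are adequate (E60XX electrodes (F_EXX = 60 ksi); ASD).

L_w = 2 × 7 = 14 in; section modulus (unit throat) S = 2 × L²/6 = 16.33 in².
Direct shear f_v = P/L_w = 4.46/14 = 0.3186 kip/in.
Moment M = P × e = 4.46 × 5.5 = 24.53 kip·in; bending f_b = M/S = 1.502 kip/in.
f_max = √(f_v² + f_b²) = √(0.3186² + 1.502²) = 1.535 kip/in.
r_n/Ω = (1/2.0) × 0.6 × 60 × (0.707 × 0.25) = 3.181 kip/in → adequate.

f_max ≈ 1.54 kip/in; adequate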